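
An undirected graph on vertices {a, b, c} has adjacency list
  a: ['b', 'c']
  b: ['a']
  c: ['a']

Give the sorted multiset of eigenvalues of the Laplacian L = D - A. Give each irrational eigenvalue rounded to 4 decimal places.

With the vertex order [a, b, c], the degrees are [2, 1, 1], giving D = diag(2, 1, 1) and L = D - A. L is symmetric positive semidefinite, so every eigenvalue is real and nonnegative. There is one zero in the spectrum, matching the 1 component.

[0, 1, 3]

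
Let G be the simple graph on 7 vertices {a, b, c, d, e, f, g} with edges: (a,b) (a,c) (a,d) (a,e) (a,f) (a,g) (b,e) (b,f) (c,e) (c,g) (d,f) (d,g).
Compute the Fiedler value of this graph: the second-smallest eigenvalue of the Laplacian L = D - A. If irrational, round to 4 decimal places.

Each diagonal entry of L is the vertex degree and each off-diagonal entry is -1 where an edge is present, 0 otherwise; in the order [a, b, c, d, e, f, g] the diagonal is [6, 3, 3, 3, 3, 3, 3]. Computing the eigenvalues of L and sorting gives [0, 2, 2, 4, 4, 5, 7]. The Fiedler value lambda_2 = 2 is strictly positive, so the graph is connected. The largest eigenvalue, 7, is at most the vertex count 7.

2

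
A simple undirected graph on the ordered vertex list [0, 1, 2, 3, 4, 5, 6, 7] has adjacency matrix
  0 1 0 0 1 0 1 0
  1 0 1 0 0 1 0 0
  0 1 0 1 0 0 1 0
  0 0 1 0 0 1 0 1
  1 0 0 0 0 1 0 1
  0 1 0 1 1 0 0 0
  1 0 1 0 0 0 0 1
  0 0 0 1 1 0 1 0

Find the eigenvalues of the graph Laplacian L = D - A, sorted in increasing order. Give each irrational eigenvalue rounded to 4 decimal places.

[0, 2, 2, 2, 4, 4, 4, 6]

With the vertex order [0, 1, 2, 3, 4, 5, 6, 7], the degrees are [3, 3, 3, 3, 3, 3, 3, 3], giving D = diag(3, 3, 3, 3, 3, 3, 3, 3) and L = D - A. The multiplicity of 0 as a Laplacian eigenvalue equals the number of connected components. The single zero eigenvalue shows the graph is connected. The eigenvalues sum to 24, which equals trace(L) = 2|E|.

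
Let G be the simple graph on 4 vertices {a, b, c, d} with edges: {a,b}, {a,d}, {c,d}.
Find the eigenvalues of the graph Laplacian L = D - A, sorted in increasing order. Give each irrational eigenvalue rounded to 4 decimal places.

[0, 0.5858, 2, 3.4142]

Reading degrees in the order [a, b, c, d] gives [2, 1, 1, 2]; set D = diag(2, 1, 1, 2) and form L = D - A. Since every row of L sums to 0, the all-ones vector is in the kernel and 0 is an eigenvalue. There is one zero in the spectrum, matching the 1 component. By the matrix-tree theorem the graph has (1/4) * product of the nonzero eigenvalues = 1 spanning tree.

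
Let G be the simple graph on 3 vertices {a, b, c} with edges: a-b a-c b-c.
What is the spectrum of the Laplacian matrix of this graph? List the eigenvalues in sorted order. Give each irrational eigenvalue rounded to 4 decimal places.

[0, 3, 3]

Reading degrees in the order [a, b, c] gives [2, 2, 2]; set D = diag(2, 2, 2) and form L = D - A. Since every row of L sums to 0, the all-ones vector is in the kernel and 0 is an eigenvalue. The single zero eigenvalue shows the graph is connected.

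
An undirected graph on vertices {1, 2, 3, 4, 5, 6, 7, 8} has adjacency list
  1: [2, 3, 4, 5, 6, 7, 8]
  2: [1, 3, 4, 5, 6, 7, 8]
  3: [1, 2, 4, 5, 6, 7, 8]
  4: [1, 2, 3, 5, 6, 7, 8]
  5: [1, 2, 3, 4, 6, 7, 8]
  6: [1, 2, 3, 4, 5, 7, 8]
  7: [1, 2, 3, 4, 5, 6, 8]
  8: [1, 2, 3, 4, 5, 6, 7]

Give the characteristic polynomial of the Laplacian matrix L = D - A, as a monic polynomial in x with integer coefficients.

x^8 - 56x^7 + 1344x^6 - 17920x^5 + 143360x^4 - 688128x^3 + 1835008x^2 - 2097152x

Reading degrees in the order [1, 2, 3, 4, 5, 6, 7, 8] gives [7, 7, 7, 7, 7, 7, 7, 7]; set D = diag(7, 7, 7, 7, 7, 7, 7, 7) and form L = D - A. Computing det(xI - L) by cofactor expansion (or equivalently via sum-over-permutations) gives x^8 - 56x^7 + 1344x^6 - 17920x^5 + 143360x^4 - 688128x^3 + 1835008x^2 - 2097152x. Since p(0) = det(-L) = 0, x divides p(x). The largest eigenvalue, 8, is at most the vertex count 8.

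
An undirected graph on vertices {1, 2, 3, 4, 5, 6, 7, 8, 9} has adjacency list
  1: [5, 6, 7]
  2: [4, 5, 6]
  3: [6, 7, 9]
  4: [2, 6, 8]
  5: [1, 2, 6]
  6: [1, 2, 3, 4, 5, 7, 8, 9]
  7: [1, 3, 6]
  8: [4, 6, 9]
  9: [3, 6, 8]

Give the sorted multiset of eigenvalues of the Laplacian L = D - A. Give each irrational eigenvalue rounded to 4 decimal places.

Reading degrees in the order [1, 2, 3, 4, 5, 6, 7, 8, 9] gives [3, 3, 3, 3, 3, 8, 3, 3, 3]; set D = diag(3, 3, 3, 3, 3, 8, 3, 3, 3) and form L = D - A. L is symmetric positive semidefinite, so every eigenvalue is real and nonnegative. The single zero eigenvalue shows the graph is connected. The eigenvalues sum to 32, which equals trace(L) = 2|E|.

[0, 1.5858, 1.5858, 3, 3, 4.4142, 4.4142, 5, 9]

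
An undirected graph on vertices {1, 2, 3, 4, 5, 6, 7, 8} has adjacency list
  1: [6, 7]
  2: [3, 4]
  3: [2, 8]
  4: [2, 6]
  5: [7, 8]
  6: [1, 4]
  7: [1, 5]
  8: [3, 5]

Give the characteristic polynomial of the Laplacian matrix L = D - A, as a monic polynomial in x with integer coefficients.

Each diagonal entry of L is the vertex degree and each off-diagonal entry is -1 where an edge is present, 0 otherwise; in the order [1, 2, 3, 4, 5, 6, 7, 8] the diagonal is [2, 2, 2, 2, 2, 2, 2, 2]. Computing det(xI - L) by cofactor expansion (or equivalently via sum-over-permutations) gives x^8 - 16x^7 + 104x^6 - 352x^5 + 660x^4 - 672x^3 + 336x^2 - 64x. The coefficient of x^7 equals -trace(L) = -16, matching the sum of degrees. There is one zero in the spectrum, matching the 1 component. The eigenvalues sum to 16, which equals trace(L) = 2|E|.

x^8 - 16x^7 + 104x^6 - 352x^5 + 660x^4 - 672x^3 + 336x^2 - 64x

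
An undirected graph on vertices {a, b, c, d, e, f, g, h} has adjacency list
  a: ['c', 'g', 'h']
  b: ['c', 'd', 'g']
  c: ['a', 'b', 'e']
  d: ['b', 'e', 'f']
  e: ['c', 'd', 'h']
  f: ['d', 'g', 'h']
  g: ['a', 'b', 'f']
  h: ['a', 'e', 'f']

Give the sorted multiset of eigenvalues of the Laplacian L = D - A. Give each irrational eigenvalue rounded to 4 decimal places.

[0, 2, 2, 2, 4, 4, 4, 6]

Reading degrees in the order [a, b, c, d, e, f, g, h] gives [3, 3, 3, 3, 3, 3, 3, 3]; set D = diag(3, 3, 3, 3, 3, 3, 3, 3) and form L = D - A. Diagonalising L (or applying a numerical eigensolver to the 8x8 matrix) gives the spectrum above. The single zero eigenvalue shows the graph is connected.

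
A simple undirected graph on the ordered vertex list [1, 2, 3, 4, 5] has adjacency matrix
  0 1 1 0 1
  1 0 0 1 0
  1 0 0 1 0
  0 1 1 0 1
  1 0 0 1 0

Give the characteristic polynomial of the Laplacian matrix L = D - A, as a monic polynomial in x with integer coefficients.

Reading degrees in the order [1, 2, 3, 4, 5] gives [3, 2, 2, 3, 2]; set D = diag(3, 2, 2, 3, 2) and form L = D - A. L has integer entries, so p(x) = det(xI - L) has integer coefficients. Expanding the determinant yields x^5 - 12x^4 + 51x^3 - 92x^2 + 60x. The coefficient of x^4 equals -trace(L) = -12, matching the sum of degrees. By the matrix-tree theorem the graph has (1/5) * product of the nonzero eigenvalues = 12 spanning trees.

x^5 - 12x^4 + 51x^3 - 92x^2 + 60x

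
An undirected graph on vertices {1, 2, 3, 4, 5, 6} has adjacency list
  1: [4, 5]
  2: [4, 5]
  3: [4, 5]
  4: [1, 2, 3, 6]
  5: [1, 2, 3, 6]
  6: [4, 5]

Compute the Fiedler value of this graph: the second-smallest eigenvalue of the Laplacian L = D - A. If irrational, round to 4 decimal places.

Reading degrees in the order [1, 2, 3, 4, 5, 6] gives [2, 2, 2, 4, 4, 2]; set D = diag(2, 2, 2, 4, 4, 2) and form L = D - A. The smallest Laplacian eigenvalue is always 0. The next one, lambda_2 = 2, measures how hard the graph is to disconnect: larger values mean better connectivity. There is one zero in the spectrum, matching the 1 component.

2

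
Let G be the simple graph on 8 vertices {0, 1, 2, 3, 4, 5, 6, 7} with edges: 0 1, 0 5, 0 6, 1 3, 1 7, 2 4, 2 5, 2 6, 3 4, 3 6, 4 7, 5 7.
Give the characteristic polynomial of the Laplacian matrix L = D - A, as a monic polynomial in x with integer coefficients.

x^8 - 24x^7 + 240x^6 - 1296x^5 + 4080x^4 - 7488x^3 + 7424x^2 - 3072x

With the vertex order [0, 1, 2, 3, 4, 5, 6, 7], the degrees are [3, 3, 3, 3, 3, 3, 3, 3], giving D = diag(3, 3, 3, 3, 3, 3, 3, 3) and L = D - A. L has integer entries, so p(x) = det(xI - L) has integer coefficients. Expanding the determinant yields x^8 - 24x^7 + 240x^6 - 1296x^5 + 4080x^4 - 7488x^3 + 7424x^2 - 3072x. The coefficient of x^7 equals -trace(L) = -24, matching the sum of degrees. There is one zero in the spectrum, matching the 1 component.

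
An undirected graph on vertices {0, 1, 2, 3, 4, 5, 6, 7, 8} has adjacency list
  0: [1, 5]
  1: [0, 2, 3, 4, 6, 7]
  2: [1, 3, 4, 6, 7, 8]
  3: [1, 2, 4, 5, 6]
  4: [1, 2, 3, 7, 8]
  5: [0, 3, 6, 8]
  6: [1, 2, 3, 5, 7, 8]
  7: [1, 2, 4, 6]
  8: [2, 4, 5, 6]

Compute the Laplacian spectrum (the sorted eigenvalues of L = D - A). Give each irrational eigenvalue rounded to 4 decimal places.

Each diagonal entry of L is the vertex degree and each off-diagonal entry is -1 where an edge is present, 0 otherwise; in the order [0, 1, 2, 3, 4, 5, 6, 7, 8] the diagonal is [2, 6, 6, 5, 5, 4, 6, 4, 4]. L is symmetric positive semidefinite, so every eigenvalue is real and nonnegative. The single zero eigenvalue shows the graph is connected. There is one zero in the spectrum, matching the 1 component.

[0, 1.7645, 3.1763, 4.3724, 4.7678, 5.7964, 7.1007, 7.2867, 7.7352]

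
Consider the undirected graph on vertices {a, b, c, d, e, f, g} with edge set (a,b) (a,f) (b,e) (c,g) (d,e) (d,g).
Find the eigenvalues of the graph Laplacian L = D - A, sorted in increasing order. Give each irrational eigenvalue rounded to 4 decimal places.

[0, 0.1981, 0.7530, 1.5550, 2.4450, 3.2470, 3.8019]

Each diagonal entry of L is the vertex degree and each off-diagonal entry is -1 where an edge is present, 0 otherwise; in the order [a, b, c, d, e, f, g] the diagonal is [2, 2, 1, 2, 2, 1, 2]. L is symmetric positive semidefinite, so every eigenvalue is real and nonnegative. There is one zero in the spectrum, matching the 1 component. By the matrix-tree theorem the graph has (1/7) * product of the nonzero eigenvalues = 1 spanning tree.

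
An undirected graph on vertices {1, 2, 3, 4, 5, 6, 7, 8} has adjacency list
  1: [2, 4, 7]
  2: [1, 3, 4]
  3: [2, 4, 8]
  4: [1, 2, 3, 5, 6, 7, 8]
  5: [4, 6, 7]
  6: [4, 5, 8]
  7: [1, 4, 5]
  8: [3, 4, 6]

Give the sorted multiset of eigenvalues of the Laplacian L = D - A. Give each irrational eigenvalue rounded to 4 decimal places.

With the vertex order [1, 2, 3, 4, 5, 6, 7, 8], the degrees are [3, 3, 3, 7, 3, 3, 3, 3], giving D = diag(3, 3, 3, 7, 3, 3, 3, 3) and L = D - A. L is symmetric positive semidefinite, so every eigenvalue is real and nonnegative.

[0, 1.7530, 1.7530, 3.4450, 3.4450, 4.8019, 4.8019, 8]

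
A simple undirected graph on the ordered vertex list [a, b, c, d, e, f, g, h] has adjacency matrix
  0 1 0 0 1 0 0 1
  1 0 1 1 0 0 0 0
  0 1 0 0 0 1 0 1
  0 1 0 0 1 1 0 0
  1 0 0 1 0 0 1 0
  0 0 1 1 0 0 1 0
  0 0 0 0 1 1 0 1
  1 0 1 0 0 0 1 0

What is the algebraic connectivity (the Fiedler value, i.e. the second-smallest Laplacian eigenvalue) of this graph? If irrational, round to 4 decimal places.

2

Each diagonal entry of L is the vertex degree and each off-diagonal entry is -1 where an edge is present, 0 otherwise; in the order [a, b, c, d, e, f, g, h] the diagonal is [3, 3, 3, 3, 3, 3, 3, 3]. The smallest Laplacian eigenvalue is always 0. The next one, lambda_2 = 2, measures how hard the graph is to disconnect: larger values mean better connectivity. The largest eigenvalue, 6, is at most the vertex count 8.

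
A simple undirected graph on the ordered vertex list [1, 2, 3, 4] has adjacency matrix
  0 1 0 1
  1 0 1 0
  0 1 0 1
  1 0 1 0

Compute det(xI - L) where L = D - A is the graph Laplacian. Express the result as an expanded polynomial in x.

x^4 - 8x^3 + 20x^2 - 16x

Reading degrees in the order [1, 2, 3, 4] gives [2, 2, 2, 2]; set D = diag(2, 2, 2, 2) and form L = D - A. The eigenvalues of L are [0, 2, 2, 4]; the characteristic polynomial is the product of (x - lambda_i), which multiplies out to x^4 - 8x^3 + 20x^2 - 16x. The coefficient of x^3 equals -trace(L) = -8, matching the sum of degrees.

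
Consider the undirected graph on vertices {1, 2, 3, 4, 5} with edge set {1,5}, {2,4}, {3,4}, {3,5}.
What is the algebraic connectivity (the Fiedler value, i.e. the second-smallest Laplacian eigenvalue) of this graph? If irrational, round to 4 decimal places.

Each diagonal entry of L is the vertex degree and each off-diagonal entry is -1 where an edge is present, 0 otherwise; in the order [1, 2, 3, 4, 5] the diagonal is [1, 1, 2, 2, 2]. The sorted Laplacian eigenvalues are [0, 0.3820, 1.3820, 2.6180, 3.6180]; the algebraic connectivity is the second entry, 0.3820. The eigenvalues sum to 8, which equals trace(L) = 2|E|.

0.3820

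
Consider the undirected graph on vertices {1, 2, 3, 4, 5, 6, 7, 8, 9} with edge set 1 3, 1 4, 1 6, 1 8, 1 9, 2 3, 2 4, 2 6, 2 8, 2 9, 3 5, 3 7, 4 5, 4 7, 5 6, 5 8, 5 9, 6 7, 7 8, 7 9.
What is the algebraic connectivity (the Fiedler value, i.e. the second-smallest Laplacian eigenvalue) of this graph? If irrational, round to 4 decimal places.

4

With the vertex order [1, 2, 3, 4, 5, 6, 7, 8, 9], the degrees are [5, 5, 4, 4, 5, 4, 5, 4, 4], giving D = diag(5, 5, 4, 4, 5, 4, 5, 4, 4) and L = D - A. The sorted Laplacian eigenvalues are [0, 4, 4, 4, 4, 5, 5, 5, 9]; the algebraic connectivity is the second entry, 4. By the matrix-tree theorem the graph has (1/9) * product of the nonzero eigenvalues = 32000 spanning trees.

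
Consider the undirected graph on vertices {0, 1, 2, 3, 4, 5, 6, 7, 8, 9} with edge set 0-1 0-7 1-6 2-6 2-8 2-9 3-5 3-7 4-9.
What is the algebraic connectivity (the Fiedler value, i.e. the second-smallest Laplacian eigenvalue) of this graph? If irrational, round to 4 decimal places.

With the vertex order [0, 1, 2, 3, 4, 5, 6, 7, 8, 9], the degrees are [2, 2, 3, 2, 1, 1, 2, 2, 1, 2], giving D = diag(2, 2, 3, 2, 1, 1, 2, 2, 1, 2) and L = D - A. The sorted Laplacian eigenvalues are [0, 0.1100, 0.4616, 0.6697, 1.2415, 2, 2.4010, 3.0579, 3.7120, 4.3463]; the algebraic connectivity is the second entry, 0.1100. The largest eigenvalue, 4.3463, is at most the vertex count 10.

0.1100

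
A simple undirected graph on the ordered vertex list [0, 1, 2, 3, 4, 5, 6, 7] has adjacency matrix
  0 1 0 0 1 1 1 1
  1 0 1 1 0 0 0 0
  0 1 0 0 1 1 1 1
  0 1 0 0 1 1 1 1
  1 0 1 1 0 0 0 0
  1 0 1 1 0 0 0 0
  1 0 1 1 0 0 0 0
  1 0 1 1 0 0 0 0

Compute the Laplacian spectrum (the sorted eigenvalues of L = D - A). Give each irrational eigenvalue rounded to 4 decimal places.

[0, 3, 3, 3, 3, 5, 5, 8]

Each diagonal entry of L is the vertex degree and each off-diagonal entry is -1 where an edge is present, 0 otherwise; in the order [0, 1, 2, 3, 4, 5, 6, 7] the diagonal is [5, 3, 5, 5, 3, 3, 3, 3]. The multiplicity of 0 as a Laplacian eigenvalue equals the number of connected components. The single zero eigenvalue shows the graph is connected. There is one zero in the spectrum, matching the 1 component. By the matrix-tree theorem the graph has (1/8) * product of the nonzero eigenvalues = 2025 spanning trees.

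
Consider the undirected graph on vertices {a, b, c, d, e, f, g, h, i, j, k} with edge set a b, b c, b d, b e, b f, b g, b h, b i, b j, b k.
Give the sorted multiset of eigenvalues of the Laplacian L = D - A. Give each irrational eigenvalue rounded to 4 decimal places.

[0, 1, 1, 1, 1, 1, 1, 1, 1, 1, 11]

With the vertex order [a, b, c, d, e, f, g, h, i, j, k], the degrees are [1, 10, 1, 1, 1, 1, 1, 1, 1, 1, 1], giving D = diag(1, 10, 1, 1, 1, 1, 1, 1, 1, 1, 1) and L = D - A. Since every row of L sums to 0, the all-ones vector is in the kernel and 0 is an eigenvalue. The single zero eigenvalue shows the graph is connected. The largest eigenvalue, 11, is at most the vertex count 11.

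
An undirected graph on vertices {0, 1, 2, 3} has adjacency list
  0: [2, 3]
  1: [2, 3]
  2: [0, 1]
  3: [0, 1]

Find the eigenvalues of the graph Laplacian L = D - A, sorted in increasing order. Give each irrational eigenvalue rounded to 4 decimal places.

With the vertex order [0, 1, 2, 3], the degrees are [2, 2, 2, 2], giving D = diag(2, 2, 2, 2) and L = D - A. The multiplicity of 0 as a Laplacian eigenvalue equals the number of connected components. The single zero eigenvalue shows the graph is connected.

[0, 2, 2, 4]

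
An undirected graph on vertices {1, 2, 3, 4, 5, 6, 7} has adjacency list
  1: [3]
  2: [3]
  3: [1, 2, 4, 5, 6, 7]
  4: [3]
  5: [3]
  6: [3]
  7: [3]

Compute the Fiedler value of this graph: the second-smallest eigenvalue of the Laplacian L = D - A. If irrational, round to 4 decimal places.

Each diagonal entry of L is the vertex degree and each off-diagonal entry is -1 where an edge is present, 0 otherwise; in the order [1, 2, 3, 4, 5, 6, 7] the diagonal is [1, 1, 6, 1, 1, 1, 1]. Computing the eigenvalues of L and sorting gives [0, 1, 1, 1, 1, 1, 7]. The Fiedler value lambda_2 = 1 is strictly positive, so the graph is connected.

1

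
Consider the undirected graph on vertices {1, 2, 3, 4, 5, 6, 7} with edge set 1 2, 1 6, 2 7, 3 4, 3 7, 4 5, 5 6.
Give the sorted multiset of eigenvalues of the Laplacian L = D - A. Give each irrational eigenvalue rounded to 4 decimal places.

[0, 0.7530, 0.7530, 2.4450, 2.4450, 3.8019, 3.8019]

Reading degrees in the order [1, 2, 3, 4, 5, 6, 7] gives [2, 2, 2, 2, 2, 2, 2]; set D = diag(2, 2, 2, 2, 2, 2, 2) and form L = D - A. Since every row of L sums to 0, the all-ones vector is in the kernel and 0 is an eigenvalue. The single zero eigenvalue shows the graph is connected. The eigenvalues sum to 14, which equals trace(L) = 2|E|. By the matrix-tree theorem the graph has (1/7) * product of the nonzero eigenvalues = 7 spanning trees.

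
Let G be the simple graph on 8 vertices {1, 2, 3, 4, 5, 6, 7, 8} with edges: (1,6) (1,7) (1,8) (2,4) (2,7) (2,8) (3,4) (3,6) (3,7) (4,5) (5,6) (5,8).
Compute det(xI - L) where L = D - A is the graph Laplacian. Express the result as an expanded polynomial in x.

x^8 - 24x^7 + 240x^6 - 1296x^5 + 4080x^4 - 7488x^3 + 7424x^2 - 3072x

Reading degrees in the order [1, 2, 3, 4, 5, 6, 7, 8] gives [3, 3, 3, 3, 3, 3, 3, 3]; set D = diag(3, 3, 3, 3, 3, 3, 3, 3) and form L = D - A. The eigenvalues of L are [0, 2, 2, 2, 4, 4, 4, 6]; the characteristic polynomial is the product of (x - lambda_i), which multiplies out to x^8 - 24x^7 + 240x^6 - 1296x^5 + 4080x^4 - 7488x^3 + 7424x^2 - 3072x. Since p(0) = det(-L) = 0, x divides p(x). There is one zero in the spectrum, matching the 1 component.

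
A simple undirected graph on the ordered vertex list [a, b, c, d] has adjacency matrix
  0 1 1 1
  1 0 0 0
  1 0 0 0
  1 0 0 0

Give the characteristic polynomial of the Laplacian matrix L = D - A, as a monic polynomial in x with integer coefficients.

x^4 - 6x^3 + 9x^2 - 4x

Reading degrees in the order [a, b, c, d] gives [3, 1, 1, 1]; set D = diag(3, 1, 1, 1) and form L = D - A. Computing det(xI - L) by cofactor expansion (or equivalently via sum-over-permutations) gives x^4 - 6x^3 + 9x^2 - 4x. Since p(0) = det(-L) = 0, x divides p(x). The eigenvalues sum to 6, which equals trace(L) = 2|E|.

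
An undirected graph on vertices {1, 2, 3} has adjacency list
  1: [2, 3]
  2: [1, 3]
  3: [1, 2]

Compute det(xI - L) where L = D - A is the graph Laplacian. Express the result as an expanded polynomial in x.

x^3 - 6x^2 + 9x

With the vertex order [1, 2, 3], the degrees are [2, 2, 2], giving D = diag(2, 2, 2) and L = D - A. Computing det(xI - L) by cofactor expansion (or equivalently via sum-over-permutations) gives x^3 - 6x^2 + 9x. The coefficient of x^2 equals -trace(L) = -6, matching the sum of degrees. The largest eigenvalue, 3, is at most the vertex count 3. The eigenvalues sum to 6, which equals trace(L) = 2|E|.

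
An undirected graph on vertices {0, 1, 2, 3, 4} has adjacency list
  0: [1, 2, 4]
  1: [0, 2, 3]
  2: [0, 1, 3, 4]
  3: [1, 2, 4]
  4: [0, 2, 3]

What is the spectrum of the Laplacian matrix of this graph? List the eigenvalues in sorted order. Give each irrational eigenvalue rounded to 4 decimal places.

[0, 3, 3, 5, 5]

Reading degrees in the order [0, 1, 2, 3, 4] gives [3, 3, 4, 3, 3]; set D = diag(3, 3, 4, 3, 3) and form L = D - A. Since every row of L sums to 0, the all-ones vector is in the kernel and 0 is an eigenvalue. The single zero eigenvalue shows the graph is connected. By the matrix-tree theorem the graph has (1/5) * product of the nonzero eigenvalues = 45 spanning trees. The eigenvalues sum to 16, which equals trace(L) = 2|E|.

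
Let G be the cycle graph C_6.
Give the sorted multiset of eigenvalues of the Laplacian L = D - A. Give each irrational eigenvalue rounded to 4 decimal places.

[0, 1, 1, 3, 3, 4]

The graph has 6 vertices and degree multiset [2, 2, 2, 2, 2, 2]; D is the diagonal matrix of degrees and L = D - A. Diagonalising L (or applying a numerical eigensolver to the 6x6 matrix) gives the spectrum above. The single zero eigenvalue shows the graph is connected.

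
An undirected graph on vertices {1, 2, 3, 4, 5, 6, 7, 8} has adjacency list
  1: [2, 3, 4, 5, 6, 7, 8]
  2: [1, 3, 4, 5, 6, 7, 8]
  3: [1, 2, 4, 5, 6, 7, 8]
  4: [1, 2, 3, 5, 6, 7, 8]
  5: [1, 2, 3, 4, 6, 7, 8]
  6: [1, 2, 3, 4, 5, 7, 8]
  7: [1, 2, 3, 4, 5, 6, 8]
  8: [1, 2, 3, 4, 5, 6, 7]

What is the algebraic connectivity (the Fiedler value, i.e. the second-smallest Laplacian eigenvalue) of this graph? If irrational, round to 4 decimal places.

8

Reading degrees in the order [1, 2, 3, 4, 5, 6, 7, 8] gives [7, 7, 7, 7, 7, 7, 7, 7]; set D = diag(7, 7, 7, 7, 7, 7, 7, 7) and form L = D - A. The smallest Laplacian eigenvalue is always 0. The next one, lambda_2 = 8, measures how hard the graph is to disconnect: larger values mean better connectivity. The largest eigenvalue, 8, is at most the vertex count 8.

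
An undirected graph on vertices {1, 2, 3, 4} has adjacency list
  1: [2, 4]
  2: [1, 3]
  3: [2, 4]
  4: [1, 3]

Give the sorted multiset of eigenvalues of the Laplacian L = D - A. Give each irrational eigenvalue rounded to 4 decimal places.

[0, 2, 2, 4]

Each diagonal entry of L is the vertex degree and each off-diagonal entry is -1 where an edge is present, 0 otherwise; in the order [1, 2, 3, 4] the diagonal is [2, 2, 2, 2]. Since every row of L sums to 0, the all-ones vector is in the kernel and 0 is an eigenvalue. The single zero eigenvalue shows the graph is connected. The largest eigenvalue, 4, is at most the vertex count 4.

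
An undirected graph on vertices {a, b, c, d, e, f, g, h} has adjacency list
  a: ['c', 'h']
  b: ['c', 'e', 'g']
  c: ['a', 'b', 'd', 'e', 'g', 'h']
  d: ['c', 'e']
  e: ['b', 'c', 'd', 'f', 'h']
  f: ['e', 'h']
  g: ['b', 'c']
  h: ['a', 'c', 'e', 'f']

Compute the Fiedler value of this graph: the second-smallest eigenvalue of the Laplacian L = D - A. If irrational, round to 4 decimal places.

With the vertex order [a, b, c, d, e, f, g, h], the degrees are [2, 3, 6, 2, 5, 2, 2, 4], giving D = diag(2, 3, 6, 2, 5, 2, 2, 4) and L = D - A. Computing the eigenvalues of L and sorting gives [0, 1.2789, 1.7392, 1.8539, 3.3720, 4.5068, 6.1501, 7.0991]. The Fiedler value lambda_2 = 1.2789 is strictly positive, so the graph is connected. By the matrix-tree theorem the graph has (1/8) * product of the nonzero eigenvalues = 342 spanning trees. There is one zero in the spectrum, matching the 1 component.

1.2789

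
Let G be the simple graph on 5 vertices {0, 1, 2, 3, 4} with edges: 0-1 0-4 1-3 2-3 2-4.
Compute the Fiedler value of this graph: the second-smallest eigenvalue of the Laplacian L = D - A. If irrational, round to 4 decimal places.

With the vertex order [0, 1, 2, 3, 4], the degrees are [2, 2, 2, 2, 2], giving D = diag(2, 2, 2, 2, 2) and L = D - A. Computing the eigenvalues of L and sorting gives [0, 1.3820, 1.3820, 3.6180, 3.6180]. The Fiedler value lambda_2 = 1.3820 is strictly positive, so the graph is connected. The largest eigenvalue, 3.6180, is at most the vertex count 5. By the matrix-tree theorem the graph has (1/5) * product of the nonzero eigenvalues = 5 spanning trees.

1.3820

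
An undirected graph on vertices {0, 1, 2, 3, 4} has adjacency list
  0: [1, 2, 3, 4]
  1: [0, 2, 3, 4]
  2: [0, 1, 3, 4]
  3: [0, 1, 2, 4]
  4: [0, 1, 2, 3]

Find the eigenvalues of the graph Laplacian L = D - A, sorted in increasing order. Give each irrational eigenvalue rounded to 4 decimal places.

With the vertex order [0, 1, 2, 3, 4], the degrees are [4, 4, 4, 4, 4], giving D = diag(4, 4, 4, 4, 4) and L = D - A. Since every row of L sums to 0, the all-ones vector is in the kernel and 0 is an eigenvalue.

[0, 5, 5, 5, 5]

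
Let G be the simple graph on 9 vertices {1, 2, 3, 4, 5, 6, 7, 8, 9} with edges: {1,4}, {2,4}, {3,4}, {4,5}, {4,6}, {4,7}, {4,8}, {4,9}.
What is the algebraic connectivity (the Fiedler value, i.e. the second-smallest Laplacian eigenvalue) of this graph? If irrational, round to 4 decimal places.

1

Reading degrees in the order [1, 2, 3, 4, 5, 6, 7, 8, 9] gives [1, 1, 1, 8, 1, 1, 1, 1, 1]; set D = diag(1, 1, 1, 8, 1, 1, 1, 1, 1) and form L = D - A. Computing the eigenvalues of L and sorting gives [0, 1, 1, 1, 1, 1, 1, 1, 9]. The Fiedler value lambda_2 = 1 is strictly positive, so the graph is connected.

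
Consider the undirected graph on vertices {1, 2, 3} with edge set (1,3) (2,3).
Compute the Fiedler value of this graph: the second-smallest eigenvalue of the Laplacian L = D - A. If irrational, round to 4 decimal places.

Each diagonal entry of L is the vertex degree and each off-diagonal entry is -1 where an edge is present, 0 otherwise; in the order [1, 2, 3] the diagonal is [1, 1, 2]. The smallest Laplacian eigenvalue is always 0. The next one, lambda_2 = 1, measures how hard the graph is to disconnect: larger values mean better connectivity.

1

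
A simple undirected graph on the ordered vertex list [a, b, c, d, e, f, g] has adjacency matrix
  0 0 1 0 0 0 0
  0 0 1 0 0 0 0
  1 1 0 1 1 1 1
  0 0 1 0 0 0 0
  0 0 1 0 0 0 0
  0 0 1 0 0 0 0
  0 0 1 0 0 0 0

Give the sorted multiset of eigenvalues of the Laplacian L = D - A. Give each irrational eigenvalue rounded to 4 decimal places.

[0, 1, 1, 1, 1, 1, 7]

Reading degrees in the order [a, b, c, d, e, f, g] gives [1, 1, 6, 1, 1, 1, 1]; set D = diag(1, 1, 6, 1, 1, 1, 1) and form L = D - A. The multiplicity of 0 as a Laplacian eigenvalue equals the number of connected components. The single zero eigenvalue shows the graph is connected. The largest eigenvalue, 7, is at most the vertex count 7.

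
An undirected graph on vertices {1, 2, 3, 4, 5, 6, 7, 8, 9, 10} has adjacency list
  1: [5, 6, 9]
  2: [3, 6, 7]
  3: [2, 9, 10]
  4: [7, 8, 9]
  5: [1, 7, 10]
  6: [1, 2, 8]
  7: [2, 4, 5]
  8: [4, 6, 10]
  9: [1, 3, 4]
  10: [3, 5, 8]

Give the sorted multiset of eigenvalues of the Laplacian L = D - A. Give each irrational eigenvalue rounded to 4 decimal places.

With the vertex order [1, 2, 3, 4, 5, 6, 7, 8, 9, 10], the degrees are [3, 3, 3, 3, 3, 3, 3, 3, 3, 3], giving D = diag(3, 3, 3, 3, 3, 3, 3, 3, 3, 3) and L = D - A. Since every row of L sums to 0, the all-ones vector is in the kernel and 0 is an eigenvalue. The single zero eigenvalue shows the graph is connected. The largest eigenvalue, 5, is at most the vertex count 10.

[0, 2, 2, 2, 2, 2, 5, 5, 5, 5]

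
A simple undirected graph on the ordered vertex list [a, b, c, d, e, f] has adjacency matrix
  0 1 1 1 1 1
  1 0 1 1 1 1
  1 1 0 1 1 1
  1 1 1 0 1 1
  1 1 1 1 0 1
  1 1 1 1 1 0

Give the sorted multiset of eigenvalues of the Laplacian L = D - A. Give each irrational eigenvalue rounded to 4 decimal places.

Each diagonal entry of L is the vertex degree and each off-diagonal entry is -1 where an edge is present, 0 otherwise; in the order [a, b, c, d, e, f] the diagonal is [5, 5, 5, 5, 5, 5]. Diagonalising L (or applying a numerical eigensolver to the 6x6 matrix) gives the spectrum above. The single zero eigenvalue shows the graph is connected. There is one zero in the spectrum, matching the 1 component.

[0, 6, 6, 6, 6, 6]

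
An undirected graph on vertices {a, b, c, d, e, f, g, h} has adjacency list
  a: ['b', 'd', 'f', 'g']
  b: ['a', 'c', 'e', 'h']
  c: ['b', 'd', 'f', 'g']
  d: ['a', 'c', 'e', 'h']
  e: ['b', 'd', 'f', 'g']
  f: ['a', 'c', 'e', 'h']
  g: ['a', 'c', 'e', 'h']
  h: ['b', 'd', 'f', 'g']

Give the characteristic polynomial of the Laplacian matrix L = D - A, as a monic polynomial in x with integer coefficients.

With the vertex order [a, b, c, d, e, f, g, h], the degrees are [4, 4, 4, 4, 4, 4, 4, 4], giving D = diag(4, 4, 4, 4, 4, 4, 4, 4) and L = D - A. Computing det(xI - L) by cofactor expansion (or equivalently via sum-over-permutations) gives x^8 - 32x^7 + 432x^6 - 3200x^5 + 14080x^4 - 36864x^3 + 53248x^2 - 32768x. The constant term is 0 because L is singular (the all-ones vector lies in its kernel).

x^8 - 32x^7 + 432x^6 - 3200x^5 + 14080x^4 - 36864x^3 + 53248x^2 - 32768x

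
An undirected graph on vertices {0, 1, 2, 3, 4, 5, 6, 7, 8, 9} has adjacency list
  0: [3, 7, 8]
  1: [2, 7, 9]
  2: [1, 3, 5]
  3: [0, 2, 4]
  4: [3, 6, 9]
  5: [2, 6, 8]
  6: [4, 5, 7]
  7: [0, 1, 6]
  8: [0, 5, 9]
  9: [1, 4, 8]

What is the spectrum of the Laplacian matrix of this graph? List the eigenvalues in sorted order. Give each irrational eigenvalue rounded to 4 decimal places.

[0, 2, 2, 2, 2, 2, 5, 5, 5, 5]

Each diagonal entry of L is the vertex degree and each off-diagonal entry is -1 where an edge is present, 0 otherwise; in the order [0, 1, 2, 3, 4, 5, 6, 7, 8, 9] the diagonal is [3, 3, 3, 3, 3, 3, 3, 3, 3, 3]. Since every row of L sums to 0, the all-ones vector is in the kernel and 0 is an eigenvalue. By the matrix-tree theorem the graph has (1/10) * product of the nonzero eigenvalues = 2000 spanning trees. The eigenvalues sum to 30, which equals trace(L) = 2|E|.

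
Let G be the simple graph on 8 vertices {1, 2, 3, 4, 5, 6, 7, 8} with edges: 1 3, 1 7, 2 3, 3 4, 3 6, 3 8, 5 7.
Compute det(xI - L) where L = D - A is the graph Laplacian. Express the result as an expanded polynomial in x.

Reading degrees in the order [1, 2, 3, 4, 5, 6, 7, 8] gives [2, 1, 5, 1, 1, 1, 2, 1]; set D = diag(2, 1, 5, 1, 1, 1, 2, 1) and form L = D - A. Computing det(xI - L) by cofactor expansion (or equivalently via sum-over-permutations) gives x^8 - 14x^7 + 72x^6 - 180x^5 + 241x^4 - 174x^3 + 62x^2 - 8x. The coefficient of x^7 equals -trace(L) = -14, matching the sum of degrees. There is one zero in the spectrum, matching the 1 component. The eigenvalues sum to 14, which equals trace(L) = 2|E|.

x^8 - 14x^7 + 72x^6 - 180x^5 + 241x^4 - 174x^3 + 62x^2 - 8x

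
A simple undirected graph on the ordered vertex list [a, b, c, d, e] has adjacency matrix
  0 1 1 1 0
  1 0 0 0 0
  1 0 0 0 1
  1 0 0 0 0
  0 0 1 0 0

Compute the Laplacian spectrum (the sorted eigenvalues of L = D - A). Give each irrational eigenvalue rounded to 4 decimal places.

Each diagonal entry of L is the vertex degree and each off-diagonal entry is -1 where an edge is present, 0 otherwise; in the order [a, b, c, d, e] the diagonal is [3, 1, 2, 1, 1]. Diagonalising L (or applying a numerical eigensolver to the 5x5 matrix) gives the spectrum above.

[0, 0.5188, 1, 2.3111, 4.1701]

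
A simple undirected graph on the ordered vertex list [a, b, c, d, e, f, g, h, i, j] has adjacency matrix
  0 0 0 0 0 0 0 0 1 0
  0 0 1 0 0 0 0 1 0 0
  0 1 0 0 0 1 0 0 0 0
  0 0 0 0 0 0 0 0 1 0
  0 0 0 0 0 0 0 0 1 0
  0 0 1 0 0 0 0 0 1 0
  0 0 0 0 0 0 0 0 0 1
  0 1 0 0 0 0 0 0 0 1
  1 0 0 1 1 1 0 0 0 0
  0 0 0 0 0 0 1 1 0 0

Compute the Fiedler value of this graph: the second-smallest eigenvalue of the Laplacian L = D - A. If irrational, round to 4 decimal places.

0.1148

Reading degrees in the order [a, b, c, d, e, f, g, h, i, j] gives [1, 2, 2, 1, 1, 2, 1, 2, 4, 2]; set D = diag(1, 2, 2, 1, 1, 2, 1, 2, 4, 2) and form L = D - A. The sorted Laplacian eigenvalues are [0, 0.1148, 0.5399, 1, 1, 1.2709, 2.1739, 3.0636, 3.7387, 5.0981]; the algebraic connectivity is the second entry, 0.1148. The largest eigenvalue, 5.0981, is at most the vertex count 10.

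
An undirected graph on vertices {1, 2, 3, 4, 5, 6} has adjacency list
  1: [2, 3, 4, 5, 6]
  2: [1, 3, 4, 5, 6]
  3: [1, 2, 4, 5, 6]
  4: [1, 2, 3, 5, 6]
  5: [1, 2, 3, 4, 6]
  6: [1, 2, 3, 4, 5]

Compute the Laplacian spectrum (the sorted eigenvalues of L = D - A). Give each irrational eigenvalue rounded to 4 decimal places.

[0, 6, 6, 6, 6, 6]

Each diagonal entry of L is the vertex degree and each off-diagonal entry is -1 where an edge is present, 0 otherwise; in the order [1, 2, 3, 4, 5, 6] the diagonal is [5, 5, 5, 5, 5, 5]. Since every row of L sums to 0, the all-ones vector is in the kernel and 0 is an eigenvalue.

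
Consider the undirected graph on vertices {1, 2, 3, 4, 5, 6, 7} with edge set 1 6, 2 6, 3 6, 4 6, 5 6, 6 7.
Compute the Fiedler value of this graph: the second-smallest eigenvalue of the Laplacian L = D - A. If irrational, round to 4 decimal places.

With the vertex order [1, 2, 3, 4, 5, 6, 7], the degrees are [1, 1, 1, 1, 1, 6, 1], giving D = diag(1, 1, 1, 1, 1, 6, 1) and L = D - A. The smallest Laplacian eigenvalue is always 0. The next one, lambda_2 = 1, measures how hard the graph is to disconnect: larger values mean better connectivity.

1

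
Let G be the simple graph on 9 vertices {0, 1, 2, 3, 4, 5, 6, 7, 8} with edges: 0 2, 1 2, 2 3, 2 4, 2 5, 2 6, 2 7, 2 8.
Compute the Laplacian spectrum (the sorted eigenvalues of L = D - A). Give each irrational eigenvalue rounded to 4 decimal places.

With the vertex order [0, 1, 2, 3, 4, 5, 6, 7, 8], the degrees are [1, 1, 8, 1, 1, 1, 1, 1, 1], giving D = diag(1, 1, 8, 1, 1, 1, 1, 1, 1) and L = D - A. Since every row of L sums to 0, the all-ones vector is in the kernel and 0 is an eigenvalue.

[0, 1, 1, 1, 1, 1, 1, 1, 9]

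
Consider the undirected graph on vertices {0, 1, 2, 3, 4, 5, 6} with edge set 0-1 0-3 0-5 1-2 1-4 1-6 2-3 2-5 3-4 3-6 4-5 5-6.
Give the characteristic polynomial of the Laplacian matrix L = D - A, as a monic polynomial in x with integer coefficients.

x^7 - 24x^6 + 234x^5 - 1192x^4 + 3357x^3 - 4968x^2 + 3024x

Reading degrees in the order [0, 1, 2, 3, 4, 5, 6] gives [3, 4, 3, 4, 3, 4, 3]; set D = diag(3, 4, 3, 4, 3, 4, 3) and form L = D - A. L has integer entries, so p(x) = det(xI - L) has integer coefficients. Expanding the determinant yields x^7 - 24x^6 + 234x^5 - 1192x^4 + 3357x^3 - 4968x^2 + 3024x. Since p(0) = det(-L) = 0, x divides p(x). The eigenvalues sum to 24, which equals trace(L) = 2|E|.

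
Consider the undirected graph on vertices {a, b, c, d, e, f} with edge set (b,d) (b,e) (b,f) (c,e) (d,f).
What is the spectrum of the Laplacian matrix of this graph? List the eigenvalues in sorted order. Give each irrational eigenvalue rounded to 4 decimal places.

With the vertex order [a, b, c, d, e, f], the degrees are [0, 3, 1, 2, 2, 2], giving D = diag(0, 3, 1, 2, 2, 2) and L = D - A. The multiplicity of 0 as a Laplacian eigenvalue equals the number of connected components. The 2 zero eigenvalues correspond to the 2 connected components.

[0, 0, 0.5188, 2.3111, 3, 4.1701]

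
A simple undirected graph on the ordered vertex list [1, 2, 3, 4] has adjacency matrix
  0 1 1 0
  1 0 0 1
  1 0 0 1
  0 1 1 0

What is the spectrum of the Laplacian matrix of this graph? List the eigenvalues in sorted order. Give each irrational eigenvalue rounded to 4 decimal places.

[0, 2, 2, 4]

Each diagonal entry of L is the vertex degree and each off-diagonal entry is -1 where an edge is present, 0 otherwise; in the order [1, 2, 3, 4] the diagonal is [2, 2, 2, 2]. The multiplicity of 0 as a Laplacian eigenvalue equals the number of connected components. By the matrix-tree theorem the graph has (1/4) * product of the nonzero eigenvalues = 4 spanning trees. The eigenvalues sum to 8, which equals trace(L) = 2|E|.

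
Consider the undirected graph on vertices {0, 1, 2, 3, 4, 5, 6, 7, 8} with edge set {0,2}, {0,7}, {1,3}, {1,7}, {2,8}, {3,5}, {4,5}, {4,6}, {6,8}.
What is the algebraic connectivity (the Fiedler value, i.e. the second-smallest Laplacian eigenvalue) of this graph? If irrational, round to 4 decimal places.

0.4679

Reading degrees in the order [0, 1, 2, 3, 4, 5, 6, 7, 8] gives [2, 2, 2, 2, 2, 2, 2, 2, 2]; set D = diag(2, 2, 2, 2, 2, 2, 2, 2, 2) and form L = D - A. The smallest Laplacian eigenvalue is always 0. The next one, lambda_2 = 0.4679, measures how hard the graph is to disconnect: larger values mean better connectivity. The eigenvalues sum to 18, which equals trace(L) = 2|E|.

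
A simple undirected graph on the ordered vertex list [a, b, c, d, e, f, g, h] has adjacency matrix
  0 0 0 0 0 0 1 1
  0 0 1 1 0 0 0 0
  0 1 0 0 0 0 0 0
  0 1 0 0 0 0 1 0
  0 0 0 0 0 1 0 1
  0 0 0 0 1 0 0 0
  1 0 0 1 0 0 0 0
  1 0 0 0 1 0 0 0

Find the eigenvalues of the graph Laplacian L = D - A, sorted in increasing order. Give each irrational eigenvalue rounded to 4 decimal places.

[0, 0.1522, 0.5858, 1.2346, 2, 2.7654, 3.4142, 3.8478]

Each diagonal entry of L is the vertex degree and each off-diagonal entry is -1 where an edge is present, 0 otherwise; in the order [a, b, c, d, e, f, g, h] the diagonal is [2, 2, 1, 2, 2, 1, 2, 2]. The multiplicity of 0 as a Laplacian eigenvalue equals the number of connected components. The eigenvalues sum to 14, which equals trace(L) = 2|E|.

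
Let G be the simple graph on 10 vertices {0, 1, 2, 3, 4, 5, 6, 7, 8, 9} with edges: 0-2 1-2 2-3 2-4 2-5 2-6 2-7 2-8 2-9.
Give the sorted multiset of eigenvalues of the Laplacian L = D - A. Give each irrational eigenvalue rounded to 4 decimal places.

With the vertex order [0, 1, 2, 3, 4, 5, 6, 7, 8, 9], the degrees are [1, 1, 9, 1, 1, 1, 1, 1, 1, 1], giving D = diag(1, 1, 9, 1, 1, 1, 1, 1, 1, 1) and L = D - A. The multiplicity of 0 as a Laplacian eigenvalue equals the number of connected components. The single zero eigenvalue shows the graph is connected.

[0, 1, 1, 1, 1, 1, 1, 1, 1, 10]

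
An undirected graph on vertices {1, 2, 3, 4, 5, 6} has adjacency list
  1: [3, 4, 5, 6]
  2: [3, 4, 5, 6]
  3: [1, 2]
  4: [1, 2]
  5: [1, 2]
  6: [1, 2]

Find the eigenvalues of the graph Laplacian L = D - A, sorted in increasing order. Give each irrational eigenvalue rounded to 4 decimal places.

[0, 2, 2, 2, 4, 6]

With the vertex order [1, 2, 3, 4, 5, 6], the degrees are [4, 4, 2, 2, 2, 2], giving D = diag(4, 4, 2, 2, 2, 2) and L = D - A. Diagonalising L (or applying a numerical eigensolver to the 6x6 matrix) gives the spectrum above. The eigenvalues sum to 16, which equals trace(L) = 2|E|.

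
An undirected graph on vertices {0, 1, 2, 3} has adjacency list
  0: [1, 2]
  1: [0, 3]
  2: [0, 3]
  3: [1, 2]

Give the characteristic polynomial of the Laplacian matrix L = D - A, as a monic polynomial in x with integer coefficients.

x^4 - 8x^3 + 20x^2 - 16x

Each diagonal entry of L is the vertex degree and each off-diagonal entry is -1 where an edge is present, 0 otherwise; in the order [0, 1, 2, 3] the diagonal is [2, 2, 2, 2]. Computing det(xI - L) by cofactor expansion (or equivalently via sum-over-permutations) gives x^4 - 8x^3 + 20x^2 - 16x. The coefficient of x^3 equals -trace(L) = -8, matching the sum of degrees. The eigenvalues sum to 8, which equals trace(L) = 2|E|. By the matrix-tree theorem the graph has (1/4) * product of the nonzero eigenvalues = 4 spanning trees.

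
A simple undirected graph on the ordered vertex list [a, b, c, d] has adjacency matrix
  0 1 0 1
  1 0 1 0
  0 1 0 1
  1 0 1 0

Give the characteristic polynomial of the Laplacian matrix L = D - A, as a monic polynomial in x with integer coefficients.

Reading degrees in the order [a, b, c, d] gives [2, 2, 2, 2]; set D = diag(2, 2, 2, 2) and form L = D - A. Computing det(xI - L) by cofactor expansion (or equivalently via sum-over-permutations) gives x^4 - 8x^3 + 20x^2 - 16x. Since p(0) = det(-L) = 0, x divides p(x).

x^4 - 8x^3 + 20x^2 - 16x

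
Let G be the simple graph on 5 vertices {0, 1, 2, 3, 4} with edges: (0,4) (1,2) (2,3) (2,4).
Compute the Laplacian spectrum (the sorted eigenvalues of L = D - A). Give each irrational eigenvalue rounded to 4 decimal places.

Reading degrees in the order [0, 1, 2, 3, 4] gives [1, 1, 3, 1, 2]; set D = diag(1, 1, 3, 1, 2) and form L = D - A. Diagonalising L (or applying a numerical eigensolver to the 5x5 matrix) gives the spectrum above. The single zero eigenvalue shows the graph is connected. By the matrix-tree theorem the graph has (1/5) * product of the nonzero eigenvalues = 1 spanning tree. The eigenvalues sum to 8, which equals trace(L) = 2|E|.

[0, 0.5188, 1, 2.3111, 4.1701]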